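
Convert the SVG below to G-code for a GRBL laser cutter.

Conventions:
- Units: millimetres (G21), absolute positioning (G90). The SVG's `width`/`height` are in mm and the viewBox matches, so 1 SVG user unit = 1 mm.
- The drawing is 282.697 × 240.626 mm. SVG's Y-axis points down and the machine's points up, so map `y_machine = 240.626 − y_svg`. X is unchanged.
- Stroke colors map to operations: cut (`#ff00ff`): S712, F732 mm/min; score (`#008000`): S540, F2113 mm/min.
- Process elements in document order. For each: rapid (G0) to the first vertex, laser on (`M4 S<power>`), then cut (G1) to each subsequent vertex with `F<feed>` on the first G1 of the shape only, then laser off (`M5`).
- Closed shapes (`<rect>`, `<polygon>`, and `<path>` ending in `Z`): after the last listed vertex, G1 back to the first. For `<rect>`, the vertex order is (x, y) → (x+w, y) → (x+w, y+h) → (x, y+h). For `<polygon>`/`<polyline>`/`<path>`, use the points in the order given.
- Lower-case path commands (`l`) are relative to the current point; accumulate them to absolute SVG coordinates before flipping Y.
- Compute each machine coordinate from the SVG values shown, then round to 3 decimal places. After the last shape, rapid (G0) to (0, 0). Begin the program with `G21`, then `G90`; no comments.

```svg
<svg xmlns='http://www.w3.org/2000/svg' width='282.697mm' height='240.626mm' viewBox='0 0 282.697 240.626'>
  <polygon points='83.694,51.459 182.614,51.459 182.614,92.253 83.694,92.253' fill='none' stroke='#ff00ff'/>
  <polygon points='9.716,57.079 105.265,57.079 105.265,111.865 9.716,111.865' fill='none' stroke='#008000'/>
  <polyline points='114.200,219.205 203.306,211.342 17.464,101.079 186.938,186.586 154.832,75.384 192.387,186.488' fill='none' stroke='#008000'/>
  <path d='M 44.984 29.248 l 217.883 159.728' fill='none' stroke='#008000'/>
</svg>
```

G21
G90
G0 X83.694 Y189.167
M4 S712
G1 X182.614 Y189.167 F732
G1 X182.614 Y148.373
G1 X83.694 Y148.373
G1 X83.694 Y189.167
M5
G0 X9.716 Y183.547
M4 S540
G1 X105.265 Y183.547 F2113
G1 X105.265 Y128.761
G1 X9.716 Y128.761
G1 X9.716 Y183.547
M5
G0 X114.200 Y21.421
M4 S540
G1 X203.306 Y29.284 F2113
G1 X17.464 Y139.547
G1 X186.938 Y54.040
G1 X154.832 Y165.242
G1 X192.387 Y54.138
M5
G0 X44.984 Y211.378
M4 S540
G1 X262.867 Y51.650 F2113
M5
G0 X0.000 Y0.000

Since the viewBox matches the mm dimensions, user units are millimetres directly. The only transform is the Y-flip y_m = 240.626 − y_svg.

Shape 1 is a rectangle drawn with `<polygon>`. Its stroke #ff00ff means cut at S712, F732. After flipping Y the toolpath is (83.694,189.167) → (182.614,189.167) → (182.614,148.373) → (83.694,148.373) → (83.694,189.167), returning to the start.

Shape 2 is a rectangle drawn with `<polygon>`. Its stroke #008000 means score at S540, F2113. After flipping Y the toolpath is (9.716,183.547) → (105.265,183.547) → (105.265,128.761) → (9.716,128.761) → (9.716,183.547), returning to the start.

Shape 3 is a open polyline drawn with `<polyline>`. Its stroke #008000 means score at S540, F2113. After flipping Y the toolpath is (114.200,21.421) → (203.306,29.284) → (17.464,139.547) → (186.938,54.040) → (154.832,165.242) → (192.387,54.138).

Shape 4 is a line segment drawn with `<path>`. Its stroke #008000 means score at S540, F2113. After flipping Y the toolpath is (44.984,211.378) → (262.867,51.650).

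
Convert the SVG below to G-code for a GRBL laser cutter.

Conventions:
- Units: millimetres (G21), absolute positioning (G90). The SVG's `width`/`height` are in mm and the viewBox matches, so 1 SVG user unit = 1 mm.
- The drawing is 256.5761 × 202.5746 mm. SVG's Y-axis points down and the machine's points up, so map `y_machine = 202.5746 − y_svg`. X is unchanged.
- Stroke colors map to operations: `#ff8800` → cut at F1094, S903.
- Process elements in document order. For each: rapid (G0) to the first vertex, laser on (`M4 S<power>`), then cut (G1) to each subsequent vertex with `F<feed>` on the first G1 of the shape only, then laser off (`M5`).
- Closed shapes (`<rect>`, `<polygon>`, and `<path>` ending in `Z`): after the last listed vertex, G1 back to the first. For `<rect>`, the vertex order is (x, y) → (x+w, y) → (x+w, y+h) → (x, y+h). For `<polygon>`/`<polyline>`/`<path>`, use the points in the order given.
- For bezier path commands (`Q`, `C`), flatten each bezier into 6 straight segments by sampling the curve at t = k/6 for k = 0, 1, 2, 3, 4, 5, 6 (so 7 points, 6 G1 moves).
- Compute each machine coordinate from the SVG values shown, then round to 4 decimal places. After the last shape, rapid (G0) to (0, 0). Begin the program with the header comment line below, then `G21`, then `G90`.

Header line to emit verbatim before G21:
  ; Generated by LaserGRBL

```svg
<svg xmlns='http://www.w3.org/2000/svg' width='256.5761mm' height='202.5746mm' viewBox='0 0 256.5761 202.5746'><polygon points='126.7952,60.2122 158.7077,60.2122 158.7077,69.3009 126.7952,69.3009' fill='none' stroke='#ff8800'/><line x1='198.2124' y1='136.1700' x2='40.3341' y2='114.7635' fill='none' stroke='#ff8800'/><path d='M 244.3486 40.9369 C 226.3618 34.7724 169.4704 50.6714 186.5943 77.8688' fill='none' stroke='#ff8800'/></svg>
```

viewBox `0 0 256.5761 202.5746` with mm width/height → 1 unit = 1 mm. Flip: y_m = 202.5746 − y_svg.

**Shape 1** — `<polygon>` rectangle, stroke `#ff8800` → cut (S903, F1094). Machine vertices: (126.7952,142.3624) → (158.7077,142.3624) → (158.7077,133.2737) → (126.7952,133.2737) → (126.7952,142.3624). Closed: final G1 returns to the first vertex.

**Shape 2** — `<line>` line segment, stroke `#ff8800` → cut (S903, F1094). Machine vertices: (198.2124,66.4046) → (40.3341,87.8111). Open path.

**Shape 3** — `<path>` cubic bezier, stroke `#ff8800` → cut (S903, F1094). Control points (SVG): P0=(244.3486,40.9369), P1=(226.3618,34.7724), P2=(169.4704,50.6714), P3=(186.5943,77.8688); sampled at t=k/6. Machine vertices: (244.3486,161.6377) → (232.6359,162.9312) → (217.5758,160.8464) → (202.3049,155.6825) → (189.9599,147.7384) → (183.6775,137.3131) → (186.5943,124.7058). Open path.

; Generated by LaserGRBL
G21
G90
G0 X126.7952 Y142.3624
M4 S903
G1 X158.7077 Y142.3624 F1094
G1 X158.7077 Y133.2737
G1 X126.7952 Y133.2737
G1 X126.7952 Y142.3624
M5
G0 X198.2124 Y66.4046
M4 S903
G1 X40.3341 Y87.8111 F1094
M5
G0 X244.3486 Y161.6377
M4 S903
G1 X232.6359 Y162.9312 F1094
G1 X217.5758 Y160.8464
G1 X202.3049 Y155.6825
G1 X189.9599 Y147.7384
G1 X183.6775 Y137.3131
G1 X186.5943 Y124.7058
M5
G0 X0.0000 Y0.0000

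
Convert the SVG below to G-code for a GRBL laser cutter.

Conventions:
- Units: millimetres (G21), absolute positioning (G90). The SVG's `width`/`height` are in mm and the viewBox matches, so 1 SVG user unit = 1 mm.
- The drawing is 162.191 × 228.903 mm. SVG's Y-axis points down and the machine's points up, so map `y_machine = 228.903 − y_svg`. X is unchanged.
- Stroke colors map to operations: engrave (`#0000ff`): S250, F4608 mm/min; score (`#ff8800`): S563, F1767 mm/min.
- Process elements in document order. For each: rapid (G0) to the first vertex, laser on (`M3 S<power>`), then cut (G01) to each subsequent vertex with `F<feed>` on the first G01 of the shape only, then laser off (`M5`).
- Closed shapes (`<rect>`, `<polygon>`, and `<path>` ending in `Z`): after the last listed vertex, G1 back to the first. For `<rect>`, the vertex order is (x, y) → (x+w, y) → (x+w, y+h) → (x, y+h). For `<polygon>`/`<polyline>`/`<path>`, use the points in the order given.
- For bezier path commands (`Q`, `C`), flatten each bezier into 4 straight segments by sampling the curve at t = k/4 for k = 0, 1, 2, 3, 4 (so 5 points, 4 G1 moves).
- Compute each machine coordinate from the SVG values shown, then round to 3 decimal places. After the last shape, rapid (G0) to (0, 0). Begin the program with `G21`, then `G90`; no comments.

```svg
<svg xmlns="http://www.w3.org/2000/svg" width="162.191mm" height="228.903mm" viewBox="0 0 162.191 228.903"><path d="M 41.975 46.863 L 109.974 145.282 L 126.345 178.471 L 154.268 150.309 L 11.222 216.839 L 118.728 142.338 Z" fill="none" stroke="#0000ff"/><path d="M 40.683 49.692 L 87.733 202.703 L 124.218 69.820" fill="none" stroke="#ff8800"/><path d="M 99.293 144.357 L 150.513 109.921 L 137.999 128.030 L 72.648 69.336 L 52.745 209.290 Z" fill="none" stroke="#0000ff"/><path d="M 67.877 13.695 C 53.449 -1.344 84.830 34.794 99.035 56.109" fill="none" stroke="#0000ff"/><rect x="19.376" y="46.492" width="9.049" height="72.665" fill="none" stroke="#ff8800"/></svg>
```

G21
G90
G0 X41.975 Y182.040
M3 S250
G01 X109.974 Y83.621 F4608
G01 X126.345 Y50.432
G01 X154.268 Y78.594
G01 X11.222 Y12.064
G01 X118.728 Y86.565
G01 X41.975 Y182.040
M5
G0 X40.683 Y179.211
M3 S563
G01 X87.733 Y26.200 F1767
G01 X124.218 Y159.083
M5
G0 X99.293 Y84.546
M3 S250
G01 X150.513 Y118.982 F4608
G01 X137.999 Y100.873
G01 X72.648 Y159.567
G01 X52.745 Y19.613
G01 X99.293 Y84.546
M5
G0 X67.877 Y215.208
M3 S250
G01 X64.661 Y217.923 F4608
G01 X72.719 Y207.634
G01 X86.145 Y190.528
G01 X99.035 Y172.794
M5
G0 X19.376 Y182.411
M3 S563
G01 X28.425 Y182.411 F1767
G01 X28.425 Y109.746
G01 X19.376 Y109.746
G01 X19.376 Y182.411
M5
G0 X0.000 Y0.000

Since the viewBox matches the mm dimensions, user units are millimetres directly. The only transform is the Y-flip y_m = 228.903 − y_svg.

Shape 1 is a closed polygon drawn with `<path>`. Its stroke #0000ff means engrave at S250, F4608. After flipping Y the toolpath is (41.975,182.040) → (109.974,83.621) → (126.345,50.432) → (154.268,78.594) → (11.222,12.064) → (118.728,86.565) → (41.975,182.040), returning to the start.

Shape 2 is a open polyline drawn with `<path>`. Its stroke #ff8800 means score at S563, F1767. After flipping Y the toolpath is (40.683,179.211) → (87.733,26.200) → (124.218,159.083).

Shape 3 is a closed polygon drawn with `<path>`. Its stroke #0000ff means engrave at S250, F4608. After flipping Y the toolpath is (99.293,84.546) → (150.513,118.982) → (137.999,100.873) → (72.648,159.567) → (52.745,19.613) → (99.293,84.546), returning to the start.

Shape 4 is a cubic bezier drawn with `<path>`. Its stroke #0000ff means engrave at S250, F4608. After flipping Y the toolpath is (67.877,215.208) → (64.661,217.923) → (72.719,207.634) → (86.145,190.528) → (99.035,172.794).

Shape 5 is a rectangle drawn with `<rect>`. Its stroke #ff8800 means score at S563, F1767. After flipping Y the toolpath is (19.376,182.411) → (28.425,182.411) → (28.425,109.746) → (19.376,109.746) → (19.376,182.411), returning to the start.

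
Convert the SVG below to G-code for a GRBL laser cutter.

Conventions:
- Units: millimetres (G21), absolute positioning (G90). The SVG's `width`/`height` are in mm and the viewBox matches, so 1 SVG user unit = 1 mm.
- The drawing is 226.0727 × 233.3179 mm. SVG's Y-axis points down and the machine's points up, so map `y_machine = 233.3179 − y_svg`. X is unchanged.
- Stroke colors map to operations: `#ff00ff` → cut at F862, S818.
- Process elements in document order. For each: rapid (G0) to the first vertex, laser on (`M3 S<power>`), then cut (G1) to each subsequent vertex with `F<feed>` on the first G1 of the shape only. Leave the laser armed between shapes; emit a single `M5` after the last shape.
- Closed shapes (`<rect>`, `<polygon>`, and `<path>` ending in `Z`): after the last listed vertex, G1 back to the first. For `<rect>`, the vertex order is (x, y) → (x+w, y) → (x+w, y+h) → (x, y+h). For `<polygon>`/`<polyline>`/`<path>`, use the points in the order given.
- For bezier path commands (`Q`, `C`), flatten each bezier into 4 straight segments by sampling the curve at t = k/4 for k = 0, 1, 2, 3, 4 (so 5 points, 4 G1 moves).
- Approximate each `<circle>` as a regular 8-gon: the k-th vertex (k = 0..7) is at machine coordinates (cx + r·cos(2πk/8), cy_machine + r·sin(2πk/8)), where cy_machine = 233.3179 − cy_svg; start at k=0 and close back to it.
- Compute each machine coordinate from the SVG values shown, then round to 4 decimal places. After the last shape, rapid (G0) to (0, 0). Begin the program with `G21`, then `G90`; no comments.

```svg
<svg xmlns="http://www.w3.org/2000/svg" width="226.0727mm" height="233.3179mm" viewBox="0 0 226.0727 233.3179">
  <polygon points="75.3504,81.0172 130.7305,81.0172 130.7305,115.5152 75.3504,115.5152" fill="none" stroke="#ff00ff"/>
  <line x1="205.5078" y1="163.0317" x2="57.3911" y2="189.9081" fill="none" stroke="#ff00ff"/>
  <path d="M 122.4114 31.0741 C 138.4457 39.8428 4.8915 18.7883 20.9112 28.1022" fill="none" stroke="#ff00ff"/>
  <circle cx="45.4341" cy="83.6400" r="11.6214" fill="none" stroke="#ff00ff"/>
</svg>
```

viewBox `0 0 226.0727 233.3179` with mm width/height → 1 unit = 1 mm. Flip: y_m = 233.3179 − y_svg.

**Shape 1** — `<polygon>` rectangle, stroke `#ff00ff` → cut (S818, F862). Machine vertices: (75.3504,152.3007) → (130.7305,152.3007) → (130.7305,117.8027) → (75.3504,117.8027) → (75.3504,152.3007). Closed: final G1 returns to the first vertex.

**Shape 2** — `<line>` line segment, stroke `#ff00ff` → cut (S818, F862). Machine vertices: (205.5078,70.2862) → (57.3911,43.4098). Open path.

**Shape 3** — `<path>` cubic bezier, stroke `#ff00ff` → cut (S818, F862). Control points (SVG): P0=(122.4114,31.0741), P1=(138.4457,39.8428), P2=(4.8915,18.7883), P3=(20.9112,28.1022); sampled at t=k/4. Machine vertices: (122.4114,202.2438) → (111.0637,200.3186) → (71.6668,203.9342) → (32.2671,207.4475) → (20.9112,205.2157). Open path.

**Shape 4** — `<circle>` circle, stroke `#ff00ff` → cut (S818, F862). Machine vertices: (57.0555,149.6779) → (53.6517,157.8955) → (45.4341,161.2993) → (37.2165,157.8955) → (33.8127,149.6779) → (37.2165,141.4603) → (45.4341,138.0565) → (53.6517,141.4603) → (57.0555,149.6779). Closed: final G1 returns to the first vertex.

G21
G90
G0 X75.3504 Y152.3007
M3 S818
G1 X130.7305 Y152.3007 F862
G1 X130.7305 Y117.8027
G1 X75.3504 Y117.8027
G1 X75.3504 Y152.3007
G0 X205.5078 Y70.2862
M3 S818
G1 X57.3911 Y43.4098 F862
G0 X122.4114 Y202.2438
M3 S818
G1 X111.0637 Y200.3186 F862
G1 X71.6668 Y203.9342
G1 X32.2671 Y207.4475
G1 X20.9112 Y205.2157
G0 X57.0555 Y149.6779
M3 S818
G1 X53.6517 Y157.8955 F862
G1 X45.4341 Y161.2993
G1 X37.2165 Y157.8955
G1 X33.8127 Y149.6779
G1 X37.2165 Y141.4603
G1 X45.4341 Y138.0565
G1 X53.6517 Y141.4603
G1 X57.0555 Y149.6779
M5
G0 X0.0000 Y0.0000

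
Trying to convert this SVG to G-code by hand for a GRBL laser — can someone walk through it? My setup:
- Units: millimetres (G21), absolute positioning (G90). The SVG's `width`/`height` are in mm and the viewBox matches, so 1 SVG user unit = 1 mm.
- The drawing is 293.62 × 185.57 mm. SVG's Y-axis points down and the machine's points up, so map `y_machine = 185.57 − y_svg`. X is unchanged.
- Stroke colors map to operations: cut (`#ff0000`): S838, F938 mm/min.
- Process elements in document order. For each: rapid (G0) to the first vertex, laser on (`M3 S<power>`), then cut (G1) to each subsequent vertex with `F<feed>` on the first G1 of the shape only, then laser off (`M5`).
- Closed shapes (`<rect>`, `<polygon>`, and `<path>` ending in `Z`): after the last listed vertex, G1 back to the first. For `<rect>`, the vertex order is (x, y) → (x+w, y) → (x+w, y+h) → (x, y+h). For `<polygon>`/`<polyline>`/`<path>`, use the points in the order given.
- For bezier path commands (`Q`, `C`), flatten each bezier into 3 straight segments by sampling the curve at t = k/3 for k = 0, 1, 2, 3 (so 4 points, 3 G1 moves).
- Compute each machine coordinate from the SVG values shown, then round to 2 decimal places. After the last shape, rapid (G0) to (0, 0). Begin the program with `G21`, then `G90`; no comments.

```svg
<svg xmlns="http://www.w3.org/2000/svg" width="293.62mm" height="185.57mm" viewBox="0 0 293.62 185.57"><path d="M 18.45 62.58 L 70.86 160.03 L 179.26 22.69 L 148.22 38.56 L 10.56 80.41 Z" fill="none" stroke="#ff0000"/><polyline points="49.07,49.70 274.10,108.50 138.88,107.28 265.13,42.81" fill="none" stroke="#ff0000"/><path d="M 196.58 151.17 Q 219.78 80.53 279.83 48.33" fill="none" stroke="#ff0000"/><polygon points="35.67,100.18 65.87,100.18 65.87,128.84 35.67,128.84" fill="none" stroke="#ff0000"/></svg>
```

G21
G90
G0 X18.45 Y122.99
M3 S838
G1 X70.86 Y25.54 F938
G1 X179.26 Y162.88
G1 X148.22 Y147.01
G1 X10.56 Y105.16
G1 X18.45 Y122.99
M5
G0 X49.07 Y135.87
M3 S838
G1 X274.10 Y77.07 F938
G1 X138.88 Y78.29
G1 X265.13 Y142.76
M5
G0 X196.58 Y34.40
M3 S838
G1 X216.14 Y77.22 F938
G1 X243.89 Y111.50
G1 X279.83 Y137.24
M5
G0 X35.67 Y85.39
M3 S838
G1 X65.87 Y85.39 F938
G1 X65.87 Y56.73
G1 X35.67 Y56.73
G1 X35.67 Y85.39
M5
G0 X0.00 Y0.00

viewBox `0 0 293.62 185.57` with mm width/height → 1 unit = 1 mm. Flip: y_m = 185.57 − y_svg.

**Shape 1** — `<path>` closed polygon, stroke `#ff0000` → cut (S838, F938). Machine vertices: (18.45,122.99) → (70.86,25.54) → (179.26,162.88) → (148.22,147.01) → (10.56,105.16) → (18.45,122.99). Closed: final G1 returns to the first vertex.

**Shape 2** — `<polyline>` open polyline, stroke `#ff0000` → cut (S838, F938). Machine vertices: (49.07,135.87) → (274.10,77.07) → (138.88,78.29) → (265.13,142.76). Open path.

**Shape 3** — `<path>` quadratic bezier, stroke `#ff0000` → cut (S838, F938). Control points (SVG): P0=(196.58,151.17), P1=(219.78,80.53), P2=(279.83,48.33); sampled at t=k/3. Machine vertices: (196.58,34.40) → (216.14,77.22) → (243.89,111.50) → (279.83,137.24). Open path.

**Shape 4** — `<polygon>` rectangle, stroke `#ff0000` → cut (S838, F938). Machine vertices: (35.67,85.39) → (65.87,85.39) → (65.87,56.73) → (35.67,56.73) → (35.67,85.39). Closed: final G1 returns to the first vertex.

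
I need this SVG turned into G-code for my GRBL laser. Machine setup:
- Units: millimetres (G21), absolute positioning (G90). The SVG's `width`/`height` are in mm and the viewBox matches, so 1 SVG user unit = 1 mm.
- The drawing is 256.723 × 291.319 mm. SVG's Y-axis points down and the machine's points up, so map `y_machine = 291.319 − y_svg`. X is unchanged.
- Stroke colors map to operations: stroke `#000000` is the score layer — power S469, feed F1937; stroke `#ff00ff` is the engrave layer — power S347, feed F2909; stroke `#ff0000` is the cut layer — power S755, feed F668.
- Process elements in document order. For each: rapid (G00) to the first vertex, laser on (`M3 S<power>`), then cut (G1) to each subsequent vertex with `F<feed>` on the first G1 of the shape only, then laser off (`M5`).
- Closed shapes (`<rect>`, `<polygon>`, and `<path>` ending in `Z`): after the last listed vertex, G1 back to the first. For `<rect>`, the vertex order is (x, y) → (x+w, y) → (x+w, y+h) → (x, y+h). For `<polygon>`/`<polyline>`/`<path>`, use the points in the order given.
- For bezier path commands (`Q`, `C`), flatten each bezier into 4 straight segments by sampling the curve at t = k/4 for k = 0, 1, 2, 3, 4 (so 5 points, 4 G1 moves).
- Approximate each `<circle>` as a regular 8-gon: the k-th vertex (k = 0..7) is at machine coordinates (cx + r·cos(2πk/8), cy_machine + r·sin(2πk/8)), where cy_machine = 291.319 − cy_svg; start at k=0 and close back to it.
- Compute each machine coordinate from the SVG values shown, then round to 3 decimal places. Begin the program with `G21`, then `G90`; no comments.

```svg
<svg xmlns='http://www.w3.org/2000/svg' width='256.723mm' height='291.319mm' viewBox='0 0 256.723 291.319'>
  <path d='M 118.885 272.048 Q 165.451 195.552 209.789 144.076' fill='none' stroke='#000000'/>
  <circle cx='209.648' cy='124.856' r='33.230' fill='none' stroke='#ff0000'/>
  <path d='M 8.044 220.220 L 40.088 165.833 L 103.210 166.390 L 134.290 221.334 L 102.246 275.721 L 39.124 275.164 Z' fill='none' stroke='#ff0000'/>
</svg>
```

1 u = 1 mm; y_m = 291.319 − y.

[1] `<path>` quadratic bezier, #000000→score S469 F1937: (118.885,19.271) → (142.029,55.955) → (164.894,89.512) → (187.481,119.941) → (209.789,147.243)

[2] `<circle>` circle, #ff0000→cut S755 F668: (242.878,166.463) → (233.145,189.960) → (209.648,199.693) → (186.151,189.960) → (176.418,166.463) → (186.151,142.966) → (209.648,133.233) → (233.145,142.966) → (242.878,166.463) (closed)

[3] `<path>` regular polygon, #ff0000→cut S755 F668: (8.044,71.099) → (40.088,125.486) → (103.210,124.929) → (134.290,69.985) → (102.246,15.598) → (39.124,16.155) → (8.044,71.099) (closed)

G21
G90
G00 X118.885 Y19.271
M3 S469
G1 X142.029 Y55.955 F1937
G1 X164.894 Y89.512
G1 X187.481 Y119.941
G1 X209.789 Y147.243
M5
G00 X242.878 Y166.463
M3 S755
G1 X233.145 Y189.960 F668
G1 X209.648 Y199.693
G1 X186.151 Y189.960
G1 X176.418 Y166.463
G1 X186.151 Y142.966
G1 X209.648 Y133.233
G1 X233.145 Y142.966
G1 X242.878 Y166.463
M5
G00 X8.044 Y71.099
M3 S755
G1 X40.088 Y125.486 F668
G1 X103.210 Y124.929
G1 X134.290 Y69.985
G1 X102.246 Y15.598
G1 X39.124 Y16.155
G1 X8.044 Y71.099
M5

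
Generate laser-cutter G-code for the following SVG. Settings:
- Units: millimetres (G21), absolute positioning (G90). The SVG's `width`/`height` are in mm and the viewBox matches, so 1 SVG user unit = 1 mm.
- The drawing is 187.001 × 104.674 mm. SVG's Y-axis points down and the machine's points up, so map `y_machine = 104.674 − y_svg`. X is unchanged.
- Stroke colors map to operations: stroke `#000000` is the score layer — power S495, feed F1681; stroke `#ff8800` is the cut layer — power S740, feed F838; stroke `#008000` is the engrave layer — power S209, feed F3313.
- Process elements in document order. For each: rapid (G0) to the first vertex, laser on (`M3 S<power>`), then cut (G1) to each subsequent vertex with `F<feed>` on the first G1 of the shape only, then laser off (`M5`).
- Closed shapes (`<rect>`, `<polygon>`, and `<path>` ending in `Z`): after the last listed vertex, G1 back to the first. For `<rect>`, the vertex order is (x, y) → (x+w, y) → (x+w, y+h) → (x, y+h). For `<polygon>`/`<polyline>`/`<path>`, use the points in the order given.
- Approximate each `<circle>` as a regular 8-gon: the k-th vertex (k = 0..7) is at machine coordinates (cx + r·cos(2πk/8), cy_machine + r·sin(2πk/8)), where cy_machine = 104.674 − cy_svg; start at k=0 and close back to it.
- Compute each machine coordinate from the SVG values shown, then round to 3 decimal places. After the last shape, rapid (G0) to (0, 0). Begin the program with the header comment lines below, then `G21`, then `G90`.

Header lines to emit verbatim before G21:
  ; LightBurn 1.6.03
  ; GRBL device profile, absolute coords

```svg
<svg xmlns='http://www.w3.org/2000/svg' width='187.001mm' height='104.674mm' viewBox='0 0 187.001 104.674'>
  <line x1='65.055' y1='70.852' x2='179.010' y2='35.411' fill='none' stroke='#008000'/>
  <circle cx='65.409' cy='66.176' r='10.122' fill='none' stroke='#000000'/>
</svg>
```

Since the viewBox matches the mm dimensions, user units are millimetres directly. The only transform is the Y-flip y_m = 104.674 − y_svg.

Shape 1 is a line segment drawn with `<line>`. Its stroke #008000 means engrave at S209, F3313. After flipping Y the toolpath is (65.055,33.822) → (179.010,69.263).

Shape 2 is a circle drawn with `<circle>`. Its stroke #000000 means score at S495, F1681. After flipping Y the toolpath is (75.531,38.498) → (72.566,45.655) → (65.409,48.620) → (58.252,45.655) → (55.287,38.498) → (58.252,31.341) → (65.409,28.376) → (72.566,31.341) → (75.531,38.498), returning to the start.

; LightBurn 1.6.03
; GRBL device profile, absolute coords
G21
G90
G0 X65.055 Y33.822
M3 S209
G1 X179.010 Y69.263 F3313
M5
G0 X75.531 Y38.498
M3 S495
G1 X72.566 Y45.655 F1681
G1 X65.409 Y48.620
G1 X58.252 Y45.655
G1 X55.287 Y38.498
G1 X58.252 Y31.341
G1 X65.409 Y28.376
G1 X72.566 Y31.341
G1 X75.531 Y38.498
M5
G0 X0.000 Y0.000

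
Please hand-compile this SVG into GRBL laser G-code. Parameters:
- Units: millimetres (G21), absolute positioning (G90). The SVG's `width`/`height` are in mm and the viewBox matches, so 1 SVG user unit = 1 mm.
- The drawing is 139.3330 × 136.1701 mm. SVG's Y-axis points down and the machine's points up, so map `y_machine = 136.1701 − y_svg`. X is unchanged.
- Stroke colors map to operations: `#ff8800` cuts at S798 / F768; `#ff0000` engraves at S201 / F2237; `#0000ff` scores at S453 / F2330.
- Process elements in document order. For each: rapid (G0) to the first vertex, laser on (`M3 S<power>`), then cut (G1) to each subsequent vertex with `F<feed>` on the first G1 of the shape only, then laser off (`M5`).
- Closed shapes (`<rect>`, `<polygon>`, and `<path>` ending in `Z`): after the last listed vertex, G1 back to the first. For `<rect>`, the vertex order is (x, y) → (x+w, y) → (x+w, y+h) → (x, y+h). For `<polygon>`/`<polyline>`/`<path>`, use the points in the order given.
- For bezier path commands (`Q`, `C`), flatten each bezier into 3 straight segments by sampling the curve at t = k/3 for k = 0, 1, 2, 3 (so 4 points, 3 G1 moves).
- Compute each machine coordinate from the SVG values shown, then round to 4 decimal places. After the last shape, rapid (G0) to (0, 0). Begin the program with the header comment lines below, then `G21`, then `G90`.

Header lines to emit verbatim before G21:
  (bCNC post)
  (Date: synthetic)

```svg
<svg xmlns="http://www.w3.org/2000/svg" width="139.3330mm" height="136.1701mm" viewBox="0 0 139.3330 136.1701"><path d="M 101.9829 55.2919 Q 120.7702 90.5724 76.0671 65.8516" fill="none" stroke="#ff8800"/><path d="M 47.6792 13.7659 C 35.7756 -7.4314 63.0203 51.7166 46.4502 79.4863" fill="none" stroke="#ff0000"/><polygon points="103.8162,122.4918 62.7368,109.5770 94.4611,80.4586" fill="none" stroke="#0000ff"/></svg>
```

(bCNC post)
(Date: synthetic)
G21
G90
G0 X101.9829 Y80.8782
M3 S798
G1 X107.4533 Y64.0247 F768
G1 X98.8147 Y60.5048
G1 X76.0671 Y70.3185
M5
G0 X47.6792 Y122.4042
M3 S201
G1 X45.7523 Y120.9576 F2237
G1 X51.4881 Y90.7750
G1 X46.4502 Y56.6838
M5
G0 X103.8162 Y13.6783
M3 S453
G1 X62.7368 Y26.5931 F2330
G1 X94.4611 Y55.7115
G1 X103.8162 Y13.6783
M5
G0 X0.0000 Y0.0000

1 u = 1 mm; y_m = 136.1701 − y.

[1] `<path>` quadratic bezier, #ff8800→cut S798 F768: (101.9829,80.8782) → (107.4533,64.0247) → (98.8147,60.5048) → (76.0671,70.3185)

[2] `<path>` cubic bezier, #ff0000→engrave S201 F2237: (47.6792,122.4042) → (45.7523,120.9576) → (51.4881,90.7750) → (46.4502,56.6838)

[3] `<polygon>` regular polygon, #0000ff→score S453 F2330: (103.8162,13.6783) → (62.7368,26.5931) → (94.4611,55.7115) → (103.8162,13.6783) (closed)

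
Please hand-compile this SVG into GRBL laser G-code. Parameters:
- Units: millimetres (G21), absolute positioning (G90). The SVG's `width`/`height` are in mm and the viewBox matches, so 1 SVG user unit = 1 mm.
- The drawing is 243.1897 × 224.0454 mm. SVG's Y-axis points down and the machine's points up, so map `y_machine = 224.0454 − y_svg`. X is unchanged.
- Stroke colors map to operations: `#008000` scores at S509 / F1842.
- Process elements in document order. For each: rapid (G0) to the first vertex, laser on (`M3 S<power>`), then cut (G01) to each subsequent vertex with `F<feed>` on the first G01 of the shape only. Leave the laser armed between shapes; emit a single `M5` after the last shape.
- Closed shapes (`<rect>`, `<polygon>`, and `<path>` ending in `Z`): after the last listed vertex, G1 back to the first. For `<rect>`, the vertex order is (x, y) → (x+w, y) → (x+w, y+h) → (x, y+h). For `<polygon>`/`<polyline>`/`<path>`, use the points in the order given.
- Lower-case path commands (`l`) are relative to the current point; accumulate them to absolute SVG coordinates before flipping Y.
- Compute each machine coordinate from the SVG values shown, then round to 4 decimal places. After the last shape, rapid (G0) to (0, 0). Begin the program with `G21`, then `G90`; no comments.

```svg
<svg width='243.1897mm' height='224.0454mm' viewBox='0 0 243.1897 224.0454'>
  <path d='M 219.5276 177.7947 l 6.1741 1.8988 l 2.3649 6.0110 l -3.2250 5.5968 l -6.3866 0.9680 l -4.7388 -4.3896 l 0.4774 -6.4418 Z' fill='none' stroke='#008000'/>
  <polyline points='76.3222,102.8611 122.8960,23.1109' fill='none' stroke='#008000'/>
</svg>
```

G21
G90
G0 X219.5276 Y46.2507
M3 S509
G01 X225.7017 Y44.3519 F1842
G01 X228.0666 Y38.3409
G01 X224.8416 Y32.7441
G01 X218.4550 Y31.7761
G01 X213.7162 Y36.1657
G01 X214.1936 Y42.6075
G01 X219.5276 Y46.2507
G0 X76.3222 Y121.1843
M3 S509
G01 X122.8960 Y200.9345 F1842
M5
G0 X0.0000 Y0.0000

viewBox `0 0 243.1897 224.0454` with mm width/height → 1 unit = 1 mm. Flip: y_m = 224.0454 − y_svg.

**Shape 1** — `<path>` regular polygon, stroke `#008000` → score (S509, F1842). Machine vertices: (219.5276,46.2507) → (225.7017,44.3519) → (228.0666,38.3409) → (224.8416,32.7441) → (218.4550,31.7761) → (213.7162,36.1657) → (214.1936,42.6075) → (219.5276,46.2507). Closed: final G1 returns to the first vertex.

**Shape 2** — `<polyline>` line segment, stroke `#008000` → score (S509, F1842). Machine vertices: (76.3222,121.1843) → (122.8960,200.9345). Open path.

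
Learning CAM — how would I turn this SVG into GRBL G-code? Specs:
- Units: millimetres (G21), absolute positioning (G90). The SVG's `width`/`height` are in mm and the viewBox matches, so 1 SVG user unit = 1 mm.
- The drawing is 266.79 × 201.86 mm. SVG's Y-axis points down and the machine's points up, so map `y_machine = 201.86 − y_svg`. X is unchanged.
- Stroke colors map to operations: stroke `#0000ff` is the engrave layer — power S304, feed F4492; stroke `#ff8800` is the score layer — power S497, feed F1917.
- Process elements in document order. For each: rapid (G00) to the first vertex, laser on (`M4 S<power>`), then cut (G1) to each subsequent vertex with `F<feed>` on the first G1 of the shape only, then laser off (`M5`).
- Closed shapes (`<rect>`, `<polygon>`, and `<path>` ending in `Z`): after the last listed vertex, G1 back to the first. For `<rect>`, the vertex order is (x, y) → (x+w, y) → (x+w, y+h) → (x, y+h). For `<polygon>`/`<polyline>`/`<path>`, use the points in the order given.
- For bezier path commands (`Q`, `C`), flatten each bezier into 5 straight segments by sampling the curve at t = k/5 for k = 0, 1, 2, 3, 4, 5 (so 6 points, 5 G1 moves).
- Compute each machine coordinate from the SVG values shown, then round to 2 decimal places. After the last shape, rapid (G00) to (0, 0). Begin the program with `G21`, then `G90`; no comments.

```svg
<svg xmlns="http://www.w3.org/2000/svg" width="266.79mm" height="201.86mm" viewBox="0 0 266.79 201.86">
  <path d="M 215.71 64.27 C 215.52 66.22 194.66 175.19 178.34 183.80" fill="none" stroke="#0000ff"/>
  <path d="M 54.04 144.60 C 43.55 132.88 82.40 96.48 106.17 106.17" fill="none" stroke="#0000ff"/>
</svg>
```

viewBox `0 0 266.79 201.86` with mm width/height → 1 unit = 1 mm. Flip: y_m = 201.86 − y_svg.

**Shape 1** — `<path>` cubic bezier, stroke `#0000ff` → engrave (S304, F4492). Control points (SVG): P0=(215.71,64.27), P1=(215.52,66.22), P2=(194.66,175.19), P3=(178.34,183.80); sampled at t=k/5. Machine vertices: (215.71,137.59) → (213.32,125.24) → (207.17,97.15) → (198.49,63.29) → (188.48,33.61) → (178.34,18.06). Open path.

**Shape 2** — `<path>` cubic bezier, stroke `#0000ff` → engrave (S304, F4492). Control points (SVG): P0=(54.04,144.60), P1=(43.55,132.88), P2=(82.40,96.48), P3=(106.17,106.17); sampled at t=k/5. Machine vertices: (54.04,57.26) → (53.15,66.69) → (61.01,78.64) → (74.53,89.72) → (90.61,96.54) → (106.17,95.69). Open path.

G21
G90
G00 X215.71 Y137.59
M4 S304
G1 X213.32 Y125.24 F4492
G1 X207.17 Y97.15
G1 X198.49 Y63.29
G1 X188.48 Y33.61
G1 X178.34 Y18.06
M5
G00 X54.04 Y57.26
M4 S304
G1 X53.15 Y66.69 F4492
G1 X61.01 Y78.64
G1 X74.53 Y89.72
G1 X90.61 Y96.54
G1 X106.17 Y95.69
M5
G00 X0.00 Y0.00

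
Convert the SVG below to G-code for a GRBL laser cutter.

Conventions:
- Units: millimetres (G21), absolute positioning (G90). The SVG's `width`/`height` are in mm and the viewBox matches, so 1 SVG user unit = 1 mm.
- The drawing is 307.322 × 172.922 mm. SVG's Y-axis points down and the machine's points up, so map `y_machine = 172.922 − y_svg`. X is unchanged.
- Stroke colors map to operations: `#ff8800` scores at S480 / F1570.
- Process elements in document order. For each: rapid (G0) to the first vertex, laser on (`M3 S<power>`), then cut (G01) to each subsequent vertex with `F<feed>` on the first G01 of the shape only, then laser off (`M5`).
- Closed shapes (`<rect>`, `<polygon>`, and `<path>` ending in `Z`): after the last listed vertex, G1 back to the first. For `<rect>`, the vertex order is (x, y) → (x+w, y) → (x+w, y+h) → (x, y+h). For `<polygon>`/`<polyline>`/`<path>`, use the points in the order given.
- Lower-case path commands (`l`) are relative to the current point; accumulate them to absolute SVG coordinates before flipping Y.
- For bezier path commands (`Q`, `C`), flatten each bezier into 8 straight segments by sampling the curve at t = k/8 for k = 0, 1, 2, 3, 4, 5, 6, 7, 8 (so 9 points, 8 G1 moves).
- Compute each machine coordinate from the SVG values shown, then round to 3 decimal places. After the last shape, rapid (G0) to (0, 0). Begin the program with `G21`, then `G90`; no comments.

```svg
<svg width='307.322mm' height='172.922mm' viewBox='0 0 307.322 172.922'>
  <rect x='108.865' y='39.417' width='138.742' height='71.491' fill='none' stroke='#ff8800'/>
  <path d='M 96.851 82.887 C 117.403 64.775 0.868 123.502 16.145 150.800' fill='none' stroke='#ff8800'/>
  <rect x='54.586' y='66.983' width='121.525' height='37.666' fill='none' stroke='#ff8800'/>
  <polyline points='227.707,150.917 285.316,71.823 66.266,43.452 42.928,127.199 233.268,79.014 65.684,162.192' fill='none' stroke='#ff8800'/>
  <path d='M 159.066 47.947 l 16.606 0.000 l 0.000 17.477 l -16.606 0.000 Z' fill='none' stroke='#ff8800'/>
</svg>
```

1 u = 1 mm; y_m = 172.922 − y.

[1] `<rect>` rectangle, #ff8800→score S480 F1570: (108.865,133.505) → (247.607,133.505) → (247.607,62.014) → (108.865,62.014) → (108.865,133.505) (closed)

[2] `<path>` cubic bezier, #ff8800→score S480 F1570: (96.851,90.035) → (98.657,93.437) → (90.763,90.903) → (76.319,83.704) → (58.476,73.107) → (40.386,60.382) → (25.200,46.797) → (16.070,33.621) → (16.145,22.122)

[3] `<rect>` rectangle, #ff8800→score S480 F1570: (54.586,105.939) → (176.111,105.939) → (176.111,68.273) → (54.586,68.273) → (54.586,105.939) (closed)

[4] `<polyline>` open polyline, #ff8800→score S480 F1570: (227.707,22.005) → (285.316,101.099) → (66.266,129.470) → (42.928,45.723) → (233.268,93.908) → (65.684,10.730)

[5] `<path>` rectangle, #ff8800→score S480 F1570: (159.066,124.975) → (175.672,124.975) → (175.672,107.498) → (159.066,107.498) → (159.066,124.975) (closed)

G21
G90
G0 X108.865 Y133.505
M3 S480
G01 X247.607 Y133.505 F1570
G01 X247.607 Y62.014
G01 X108.865 Y62.014
G01 X108.865 Y133.505
M5
G0 X96.851 Y90.035
M3 S480
G01 X98.657 Y93.437 F1570
G01 X90.763 Y90.903
G01 X76.319 Y83.704
G01 X58.476 Y73.107
G01 X40.386 Y60.382
G01 X25.200 Y46.797
G01 X16.070 Y33.621
G01 X16.145 Y22.122
M5
G0 X54.586 Y105.939
M3 S480
G01 X176.111 Y105.939 F1570
G01 X176.111 Y68.273
G01 X54.586 Y68.273
G01 X54.586 Y105.939
M5
G0 X227.707 Y22.005
M3 S480
G01 X285.316 Y101.099 F1570
G01 X66.266 Y129.470
G01 X42.928 Y45.723
G01 X233.268 Y93.908
G01 X65.684 Y10.730
M5
G0 X159.066 Y124.975
M3 S480
G01 X175.672 Y124.975 F1570
G01 X175.672 Y107.498
G01 X159.066 Y107.498
G01 X159.066 Y124.975
M5
G0 X0.000 Y0.000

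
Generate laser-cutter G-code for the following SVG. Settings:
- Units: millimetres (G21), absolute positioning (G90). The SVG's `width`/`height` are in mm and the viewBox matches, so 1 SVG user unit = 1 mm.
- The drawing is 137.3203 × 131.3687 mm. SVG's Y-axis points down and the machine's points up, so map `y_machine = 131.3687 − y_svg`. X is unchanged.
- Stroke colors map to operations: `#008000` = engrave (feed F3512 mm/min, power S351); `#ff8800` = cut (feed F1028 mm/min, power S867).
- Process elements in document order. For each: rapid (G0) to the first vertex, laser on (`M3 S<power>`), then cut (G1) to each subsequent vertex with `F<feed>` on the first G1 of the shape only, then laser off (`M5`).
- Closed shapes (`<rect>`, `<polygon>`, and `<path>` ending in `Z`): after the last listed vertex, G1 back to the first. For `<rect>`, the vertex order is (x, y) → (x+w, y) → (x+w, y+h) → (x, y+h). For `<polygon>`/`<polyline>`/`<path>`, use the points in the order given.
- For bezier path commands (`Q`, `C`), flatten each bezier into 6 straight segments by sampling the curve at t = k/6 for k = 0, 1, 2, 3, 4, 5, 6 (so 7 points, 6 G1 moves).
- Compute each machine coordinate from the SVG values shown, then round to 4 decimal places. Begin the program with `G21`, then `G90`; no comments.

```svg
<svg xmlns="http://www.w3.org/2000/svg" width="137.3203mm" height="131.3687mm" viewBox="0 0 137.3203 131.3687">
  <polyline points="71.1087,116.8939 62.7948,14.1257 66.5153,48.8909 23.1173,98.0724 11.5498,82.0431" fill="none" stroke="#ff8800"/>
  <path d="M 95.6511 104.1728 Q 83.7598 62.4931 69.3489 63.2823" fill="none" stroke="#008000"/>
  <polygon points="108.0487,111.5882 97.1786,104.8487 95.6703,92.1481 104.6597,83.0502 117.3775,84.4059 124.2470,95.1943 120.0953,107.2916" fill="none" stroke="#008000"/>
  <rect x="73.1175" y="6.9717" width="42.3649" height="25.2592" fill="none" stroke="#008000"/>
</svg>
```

G21
G90
G0 X71.1087 Y14.4748
M3 S867
G1 X62.7948 Y117.2430 F1028
G1 X66.5153 Y82.4778
G1 X23.1173 Y33.2963
G1 X11.5498 Y49.3256
M5
G0 X95.6511 Y27.1959
M3 S351
G1 X91.6173 Y39.9094 F3512
G1 X87.4436 Y50.2636
G1 X83.1299 Y58.2584
G1 X78.6762 Y63.8938
G1 X74.0825 Y67.1698
G1 X69.3489 Y68.0864
M5
G0 X108.0487 Y19.7805
M3 S351
G1 X97.1786 Y26.5200 F3512
G1 X95.6703 Y39.2206
G1 X104.6597 Y48.3185
G1 X117.3775 Y46.9628
G1 X124.2470 Y36.1744
G1 X120.0953 Y24.0771
G1 X108.0487 Y19.7805
M5
G0 X73.1175 Y124.3970
M3 S351
G1 X115.4824 Y124.3970 F3512
G1 X115.4824 Y99.1378
G1 X73.1175 Y99.1378
G1 X73.1175 Y124.3970
M5

1 u = 1 mm; y_m = 131.3687 − y.

[1] `<polyline>` open polyline, #ff8800→cut S867 F1028: (71.1087,14.4748) → (62.7948,117.2430) → (66.5153,82.4778) → (23.1173,33.2963) → (11.5498,49.3256)

[2] `<path>` quadratic bezier, #008000→engrave S351 F3512: (95.6511,27.1959) → (91.6173,39.9094) → (87.4436,50.2636) → (83.1299,58.2584) → (78.6762,63.8938) → (74.0825,67.1698) → (69.3489,68.0864)

[3] `<polygon>` regular polygon, #008000→engrave S351 F3512: (108.0487,19.7805) → (97.1786,26.5200) → (95.6703,39.2206) → (104.6597,48.3185) → (117.3775,46.9628) → (124.2470,36.1744) → (120.0953,24.0771) → (108.0487,19.7805) (closed)

[4] `<rect>` rectangle, #008000→engrave S351 F3512: (73.1175,124.3970) → (115.4824,124.3970) → (115.4824,99.1378) → (73.1175,99.1378) → (73.1175,124.3970) (closed)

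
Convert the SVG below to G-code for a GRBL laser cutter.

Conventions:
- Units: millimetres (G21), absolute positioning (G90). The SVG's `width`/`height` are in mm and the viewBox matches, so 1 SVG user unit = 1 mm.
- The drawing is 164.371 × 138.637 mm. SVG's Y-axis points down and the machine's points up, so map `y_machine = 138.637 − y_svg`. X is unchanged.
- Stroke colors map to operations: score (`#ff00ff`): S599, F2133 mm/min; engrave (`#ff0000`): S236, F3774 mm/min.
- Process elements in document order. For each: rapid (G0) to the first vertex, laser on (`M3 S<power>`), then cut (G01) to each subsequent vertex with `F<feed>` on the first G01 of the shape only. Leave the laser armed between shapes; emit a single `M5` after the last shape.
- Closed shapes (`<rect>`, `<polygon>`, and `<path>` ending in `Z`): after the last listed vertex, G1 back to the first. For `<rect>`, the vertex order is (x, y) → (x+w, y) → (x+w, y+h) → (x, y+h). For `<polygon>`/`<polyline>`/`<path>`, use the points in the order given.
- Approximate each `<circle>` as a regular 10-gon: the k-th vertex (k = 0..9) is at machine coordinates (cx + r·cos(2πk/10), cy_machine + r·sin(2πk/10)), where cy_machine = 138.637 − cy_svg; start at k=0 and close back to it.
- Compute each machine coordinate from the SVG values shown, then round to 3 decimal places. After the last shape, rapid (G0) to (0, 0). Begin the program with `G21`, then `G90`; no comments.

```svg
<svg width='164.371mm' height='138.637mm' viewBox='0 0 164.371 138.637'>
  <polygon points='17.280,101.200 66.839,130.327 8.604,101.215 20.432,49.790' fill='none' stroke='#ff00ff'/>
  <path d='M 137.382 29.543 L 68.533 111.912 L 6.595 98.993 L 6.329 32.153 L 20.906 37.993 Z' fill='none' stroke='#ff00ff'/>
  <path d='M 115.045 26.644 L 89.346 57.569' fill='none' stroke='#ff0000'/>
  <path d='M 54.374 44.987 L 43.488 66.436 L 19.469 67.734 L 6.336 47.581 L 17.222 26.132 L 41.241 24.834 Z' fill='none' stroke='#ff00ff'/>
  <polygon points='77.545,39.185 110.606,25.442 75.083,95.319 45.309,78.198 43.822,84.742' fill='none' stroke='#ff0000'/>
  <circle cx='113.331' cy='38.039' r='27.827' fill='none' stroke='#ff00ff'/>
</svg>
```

1 u = 1 mm; y_m = 138.637 − y.

[1] `<polygon>` closed polygon, #ff00ff→score S599 F2133: (17.280,37.437) → (66.839,8.310) → (8.604,37.422) → (20.432,88.847) → (17.280,37.437) (closed)

[2] `<path>` closed polygon, #ff00ff→score S599 F2133: (137.382,109.094) → (68.533,26.725) → (6.595,39.644) → (6.329,106.484) → (20.906,100.644) → (137.382,109.094) (closed)

[3] `<path>` line segment, #ff0000→engrave S236 F3774: (115.045,111.993) → (89.346,81.068)

[4] `<path>` regular polygon, #ff00ff→score S599 F2133: (54.374,93.650) → (43.488,72.201) → (19.469,70.903) → (6.336,91.056) → (17.222,112.505) → (41.241,113.803) → (54.374,93.650) (closed)

[5] `<polygon>` closed polygon, #ff0000→engrave S236 F3774: (77.545,99.452) → (110.606,113.195) → (75.083,43.318) → (45.309,60.439) → (43.822,53.895) → (77.545,99.452) (closed)

[6] `<circle>` circle, #ff00ff→score S599 F2133: (141.158,100.598) → (135.844,116.954) → (121.930,127.063) → (104.732,127.063) → (90.818,116.954) → (85.504,100.598) → (90.818,84.242) → (104.732,74.133) → (121.930,74.133) → (135.844,84.242) → (141.158,100.598) (closed)

G21
G90
G0 X17.280 Y37.437
M3 S599
G01 X66.839 Y8.310 F2133
G01 X8.604 Y37.422
G01 X20.432 Y88.847
G01 X17.280 Y37.437
G0 X137.382 Y109.094
M3 S599
G01 X68.533 Y26.725 F2133
G01 X6.595 Y39.644
G01 X6.329 Y106.484
G01 X20.906 Y100.644
G01 X137.382 Y109.094
G0 X115.045 Y111.993
M3 S236
G01 X89.346 Y81.068 F3774
G0 X54.374 Y93.650
M3 S599
G01 X43.488 Y72.201 F2133
G01 X19.469 Y70.903
G01 X6.336 Y91.056
G01 X17.222 Y112.505
G01 X41.241 Y113.803
G01 X54.374 Y93.650
G0 X77.545 Y99.452
M3 S236
G01 X110.606 Y113.195 F3774
G01 X75.083 Y43.318
G01 X45.309 Y60.439
G01 X43.822 Y53.895
G01 X77.545 Y99.452
G0 X141.158 Y100.598
M3 S599
G01 X135.844 Y116.954 F2133
G01 X121.930 Y127.063
G01 X104.732 Y127.063
G01 X90.818 Y116.954
G01 X85.504 Y100.598
G01 X90.818 Y84.242
G01 X104.732 Y74.133
G01 X121.930 Y74.133
G01 X135.844 Y84.242
G01 X141.158 Y100.598
M5
G0 X0.000 Y0.000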